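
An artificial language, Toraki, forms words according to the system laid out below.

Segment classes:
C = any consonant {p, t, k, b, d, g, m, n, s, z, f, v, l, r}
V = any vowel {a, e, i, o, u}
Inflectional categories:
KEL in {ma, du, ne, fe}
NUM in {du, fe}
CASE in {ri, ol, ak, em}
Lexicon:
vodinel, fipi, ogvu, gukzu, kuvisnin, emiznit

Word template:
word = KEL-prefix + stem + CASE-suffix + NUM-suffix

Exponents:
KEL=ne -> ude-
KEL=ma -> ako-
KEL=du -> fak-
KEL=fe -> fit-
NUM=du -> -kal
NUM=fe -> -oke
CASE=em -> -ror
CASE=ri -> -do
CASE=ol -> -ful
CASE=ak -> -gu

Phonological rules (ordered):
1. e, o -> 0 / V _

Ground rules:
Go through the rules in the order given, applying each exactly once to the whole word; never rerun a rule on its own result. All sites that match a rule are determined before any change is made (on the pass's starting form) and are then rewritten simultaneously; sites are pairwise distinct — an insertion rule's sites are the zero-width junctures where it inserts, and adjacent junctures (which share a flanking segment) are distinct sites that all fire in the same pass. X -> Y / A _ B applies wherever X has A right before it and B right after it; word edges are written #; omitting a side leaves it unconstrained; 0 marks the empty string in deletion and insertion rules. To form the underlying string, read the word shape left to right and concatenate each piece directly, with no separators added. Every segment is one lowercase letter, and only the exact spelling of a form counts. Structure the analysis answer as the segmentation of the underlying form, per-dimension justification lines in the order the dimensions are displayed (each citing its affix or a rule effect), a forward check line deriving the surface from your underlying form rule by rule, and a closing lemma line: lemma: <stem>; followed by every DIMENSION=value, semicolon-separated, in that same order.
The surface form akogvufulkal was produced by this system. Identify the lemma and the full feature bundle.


underlying: ako-ogvu-ful-kal
KEL=ma - signalled by the affix ako-
NUM=du - signalled by the affix -kal
CASE=ol - signalled by the affix -ful
check: akoogvufulkal -> akogvufulkal
lemma: ogvu; KEL=ma; NUM=du; CASE=ol


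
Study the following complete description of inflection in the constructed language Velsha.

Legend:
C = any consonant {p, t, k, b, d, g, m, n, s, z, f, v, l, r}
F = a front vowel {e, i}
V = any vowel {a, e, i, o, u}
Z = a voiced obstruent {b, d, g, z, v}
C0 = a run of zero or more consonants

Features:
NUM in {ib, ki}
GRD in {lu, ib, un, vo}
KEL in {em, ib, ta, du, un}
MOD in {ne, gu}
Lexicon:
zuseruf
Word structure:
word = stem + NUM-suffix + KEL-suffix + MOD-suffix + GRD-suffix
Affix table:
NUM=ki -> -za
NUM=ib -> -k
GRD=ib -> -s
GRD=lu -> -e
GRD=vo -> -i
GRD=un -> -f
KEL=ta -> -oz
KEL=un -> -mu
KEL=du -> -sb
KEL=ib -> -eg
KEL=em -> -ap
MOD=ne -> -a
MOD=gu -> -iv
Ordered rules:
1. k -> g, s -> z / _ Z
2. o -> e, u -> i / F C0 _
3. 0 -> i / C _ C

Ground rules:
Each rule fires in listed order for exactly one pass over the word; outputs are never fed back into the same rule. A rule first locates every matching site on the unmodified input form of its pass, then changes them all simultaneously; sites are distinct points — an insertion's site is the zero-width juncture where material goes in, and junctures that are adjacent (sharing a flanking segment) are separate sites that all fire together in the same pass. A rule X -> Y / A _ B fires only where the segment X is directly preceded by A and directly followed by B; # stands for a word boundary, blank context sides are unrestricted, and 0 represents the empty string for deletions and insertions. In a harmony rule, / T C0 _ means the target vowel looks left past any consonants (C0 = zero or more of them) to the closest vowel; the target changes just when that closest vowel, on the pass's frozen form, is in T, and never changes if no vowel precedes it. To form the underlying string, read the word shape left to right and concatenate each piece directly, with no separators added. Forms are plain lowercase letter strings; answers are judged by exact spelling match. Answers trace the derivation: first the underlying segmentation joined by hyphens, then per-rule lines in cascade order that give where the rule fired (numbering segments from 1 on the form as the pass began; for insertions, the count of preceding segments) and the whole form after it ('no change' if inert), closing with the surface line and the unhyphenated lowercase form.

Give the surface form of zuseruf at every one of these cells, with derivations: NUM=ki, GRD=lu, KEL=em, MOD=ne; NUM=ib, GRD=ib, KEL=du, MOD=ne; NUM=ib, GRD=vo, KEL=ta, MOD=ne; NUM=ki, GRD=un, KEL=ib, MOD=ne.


cell NUM=ki, GRD=lu, KEL=em, MOD=ne:
underlying: zuseruf-za-ap-a-e
1. k -> g, s -> z / _ Z: no change
2. o -> e, u -> i / F C0 _: fires at position(s) 6: zuserifzaapae
3. 0 -> i / C _ C: inserts after position(s) 7: zuserifizaapae
surface: zuserifizaapae

cell NUM=ib, GRD=ib, KEL=du, MOD=ne:
underlying: zuseruf-k-sb-a-s
1. k -> g, s -> z / _ Z: fires at position(s) 9: zuserufkzbas
2. o -> e, u -> i / F C0 _: fires at position(s) 6: zuserifkzbas
3. 0 -> i / C _ C: inserts after position(s) 7, 8, 9: zuserifikizibas
surface: zuserifikizibas

cell NUM=ib, GRD=vo, KEL=ta, MOD=ne:
underlying: zuseruf-k-oz-a-i
1. k -> g, s -> z / _ Z: no change
2. o -> e, u -> i / F C0 _: fires at position(s) 6: zuserifkozai
3. 0 -> i / C _ C: inserts after position(s) 7: zuserifikozai
surface: zuserifikozai

cell NUM=ki, GRD=un, KEL=ib, MOD=ne:
underlying: zuseruf-za-eg-a-f
1. k -> g, s -> z / _ Z: no change
2. o -> e, u -> i / F C0 _: fires at position(s) 6: zuserifzaegaf
3. 0 -> i / C _ C: inserts after position(s) 7: zuserifizaegaf
surface: zuserifizaegaf


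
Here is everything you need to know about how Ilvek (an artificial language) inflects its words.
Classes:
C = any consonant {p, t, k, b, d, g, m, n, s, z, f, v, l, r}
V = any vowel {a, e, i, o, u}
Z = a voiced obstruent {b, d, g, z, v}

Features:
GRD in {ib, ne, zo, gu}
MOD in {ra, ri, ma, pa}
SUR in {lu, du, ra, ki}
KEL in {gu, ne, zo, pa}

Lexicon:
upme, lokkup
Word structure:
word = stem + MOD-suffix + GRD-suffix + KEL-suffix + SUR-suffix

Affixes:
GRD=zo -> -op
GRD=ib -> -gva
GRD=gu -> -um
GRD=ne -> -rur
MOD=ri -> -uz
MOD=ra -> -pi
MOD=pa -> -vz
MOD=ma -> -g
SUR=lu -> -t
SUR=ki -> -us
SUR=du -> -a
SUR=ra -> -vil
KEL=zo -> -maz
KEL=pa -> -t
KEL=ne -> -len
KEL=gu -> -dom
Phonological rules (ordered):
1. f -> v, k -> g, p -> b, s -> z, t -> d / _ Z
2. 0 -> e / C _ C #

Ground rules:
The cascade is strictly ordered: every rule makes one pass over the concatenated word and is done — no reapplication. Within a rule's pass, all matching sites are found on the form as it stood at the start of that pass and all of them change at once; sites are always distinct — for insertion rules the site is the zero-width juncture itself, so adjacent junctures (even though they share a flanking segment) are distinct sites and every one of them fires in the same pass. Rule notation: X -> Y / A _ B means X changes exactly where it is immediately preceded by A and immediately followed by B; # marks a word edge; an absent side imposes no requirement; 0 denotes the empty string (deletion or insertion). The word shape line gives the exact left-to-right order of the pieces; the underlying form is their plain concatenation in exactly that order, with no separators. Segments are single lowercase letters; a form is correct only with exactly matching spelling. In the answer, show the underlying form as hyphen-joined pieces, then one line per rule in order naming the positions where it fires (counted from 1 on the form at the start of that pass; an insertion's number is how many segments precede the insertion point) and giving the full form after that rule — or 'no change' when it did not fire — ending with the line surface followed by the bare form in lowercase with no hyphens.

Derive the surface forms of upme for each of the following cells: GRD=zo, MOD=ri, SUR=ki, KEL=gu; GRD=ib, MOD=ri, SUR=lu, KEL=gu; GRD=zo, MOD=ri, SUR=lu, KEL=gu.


cell GRD=zo, MOD=ri, SUR=ki, KEL=gu:
underlying: upme-uz-op-dom-us
1. f -> v, k -> g, p -> b, s -> z, t -> d / _ Z: fires at position(s) 8: upmeuzobdomus
2. 0 -> e / C _ C #: no change
surface: upmeuzobdomus

cell GRD=ib, MOD=ri, SUR=lu, KEL=gu:
underlying: upme-uz-gva-dom-t
1. f -> v, k -> g, p -> b, s -> z, t -> d / _ Z: no change
2. 0 -> e / C _ C #: inserts after position(s) 12: upmeuzgvadomet
surface: upmeuzgvadomet

cell GRD=zo, MOD=ri, SUR=lu, KEL=gu:
underlying: upme-uz-op-dom-t
1. f -> v, k -> g, p -> b, s -> z, t -> d / _ Z: fires at position(s) 8: upmeuzobdomt
2. 0 -> e / C _ C #: inserts after position(s) 11: upmeuzobdomet
surface: upmeuzobdomet


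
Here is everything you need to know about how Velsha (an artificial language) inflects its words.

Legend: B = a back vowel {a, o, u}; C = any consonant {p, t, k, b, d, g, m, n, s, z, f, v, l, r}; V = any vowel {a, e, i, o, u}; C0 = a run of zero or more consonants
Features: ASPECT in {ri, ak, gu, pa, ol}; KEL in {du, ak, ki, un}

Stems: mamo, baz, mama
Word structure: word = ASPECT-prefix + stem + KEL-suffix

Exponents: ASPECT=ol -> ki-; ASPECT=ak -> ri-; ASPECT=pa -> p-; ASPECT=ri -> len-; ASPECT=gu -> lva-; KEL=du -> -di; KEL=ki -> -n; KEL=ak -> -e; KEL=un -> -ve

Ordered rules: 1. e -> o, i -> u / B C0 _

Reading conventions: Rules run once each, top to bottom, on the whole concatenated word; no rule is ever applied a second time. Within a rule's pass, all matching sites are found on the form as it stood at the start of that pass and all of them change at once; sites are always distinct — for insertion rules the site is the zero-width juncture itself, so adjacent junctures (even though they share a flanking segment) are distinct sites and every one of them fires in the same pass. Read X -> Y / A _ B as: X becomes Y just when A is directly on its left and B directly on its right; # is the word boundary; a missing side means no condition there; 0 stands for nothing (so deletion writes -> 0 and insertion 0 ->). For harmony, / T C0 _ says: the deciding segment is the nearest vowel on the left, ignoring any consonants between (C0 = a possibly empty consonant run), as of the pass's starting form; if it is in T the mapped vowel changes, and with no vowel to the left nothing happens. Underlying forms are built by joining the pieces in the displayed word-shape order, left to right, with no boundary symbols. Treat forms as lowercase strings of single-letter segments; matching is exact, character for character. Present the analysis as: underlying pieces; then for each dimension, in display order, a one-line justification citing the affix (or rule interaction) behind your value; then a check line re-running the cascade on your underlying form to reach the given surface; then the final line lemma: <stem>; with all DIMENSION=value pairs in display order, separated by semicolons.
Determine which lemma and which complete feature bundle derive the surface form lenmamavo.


underlying: len-mama-ve
ASPECT=ri - signalled by the affix len-
KEL=un - signalled by the affix -ve
check: lenmamave -> lenmamavo
lemma: mama; ASPECT=ri; KEL=un


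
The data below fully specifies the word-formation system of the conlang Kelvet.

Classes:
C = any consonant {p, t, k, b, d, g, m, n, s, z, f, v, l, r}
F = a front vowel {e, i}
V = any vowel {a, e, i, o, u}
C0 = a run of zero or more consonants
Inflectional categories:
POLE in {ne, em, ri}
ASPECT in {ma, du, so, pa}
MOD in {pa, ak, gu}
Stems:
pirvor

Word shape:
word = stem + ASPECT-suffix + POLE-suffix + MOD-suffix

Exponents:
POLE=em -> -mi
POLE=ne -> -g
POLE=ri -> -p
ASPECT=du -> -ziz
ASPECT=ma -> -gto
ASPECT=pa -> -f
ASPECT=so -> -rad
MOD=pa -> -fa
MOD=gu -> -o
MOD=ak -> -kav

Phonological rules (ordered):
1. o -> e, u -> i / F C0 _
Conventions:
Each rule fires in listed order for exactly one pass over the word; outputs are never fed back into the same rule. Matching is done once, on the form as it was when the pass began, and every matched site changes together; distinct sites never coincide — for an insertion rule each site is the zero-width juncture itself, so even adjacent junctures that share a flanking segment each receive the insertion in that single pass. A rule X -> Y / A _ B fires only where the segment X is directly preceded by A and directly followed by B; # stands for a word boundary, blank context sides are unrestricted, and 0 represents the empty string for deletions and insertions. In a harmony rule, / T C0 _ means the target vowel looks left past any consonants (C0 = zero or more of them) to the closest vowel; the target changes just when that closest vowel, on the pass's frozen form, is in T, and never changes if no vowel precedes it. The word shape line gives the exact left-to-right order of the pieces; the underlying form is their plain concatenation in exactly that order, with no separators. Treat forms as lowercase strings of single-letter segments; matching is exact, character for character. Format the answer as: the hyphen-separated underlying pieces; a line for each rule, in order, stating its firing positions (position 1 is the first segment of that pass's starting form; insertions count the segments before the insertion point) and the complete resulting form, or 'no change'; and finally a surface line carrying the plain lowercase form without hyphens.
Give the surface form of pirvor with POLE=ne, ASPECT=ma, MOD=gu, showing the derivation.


underlying: pirvor-gto-g-o
1. o -> e, u -> i / F C0 _: fires at position(s) 5: pirvergtogo
surface: pirvergtogo


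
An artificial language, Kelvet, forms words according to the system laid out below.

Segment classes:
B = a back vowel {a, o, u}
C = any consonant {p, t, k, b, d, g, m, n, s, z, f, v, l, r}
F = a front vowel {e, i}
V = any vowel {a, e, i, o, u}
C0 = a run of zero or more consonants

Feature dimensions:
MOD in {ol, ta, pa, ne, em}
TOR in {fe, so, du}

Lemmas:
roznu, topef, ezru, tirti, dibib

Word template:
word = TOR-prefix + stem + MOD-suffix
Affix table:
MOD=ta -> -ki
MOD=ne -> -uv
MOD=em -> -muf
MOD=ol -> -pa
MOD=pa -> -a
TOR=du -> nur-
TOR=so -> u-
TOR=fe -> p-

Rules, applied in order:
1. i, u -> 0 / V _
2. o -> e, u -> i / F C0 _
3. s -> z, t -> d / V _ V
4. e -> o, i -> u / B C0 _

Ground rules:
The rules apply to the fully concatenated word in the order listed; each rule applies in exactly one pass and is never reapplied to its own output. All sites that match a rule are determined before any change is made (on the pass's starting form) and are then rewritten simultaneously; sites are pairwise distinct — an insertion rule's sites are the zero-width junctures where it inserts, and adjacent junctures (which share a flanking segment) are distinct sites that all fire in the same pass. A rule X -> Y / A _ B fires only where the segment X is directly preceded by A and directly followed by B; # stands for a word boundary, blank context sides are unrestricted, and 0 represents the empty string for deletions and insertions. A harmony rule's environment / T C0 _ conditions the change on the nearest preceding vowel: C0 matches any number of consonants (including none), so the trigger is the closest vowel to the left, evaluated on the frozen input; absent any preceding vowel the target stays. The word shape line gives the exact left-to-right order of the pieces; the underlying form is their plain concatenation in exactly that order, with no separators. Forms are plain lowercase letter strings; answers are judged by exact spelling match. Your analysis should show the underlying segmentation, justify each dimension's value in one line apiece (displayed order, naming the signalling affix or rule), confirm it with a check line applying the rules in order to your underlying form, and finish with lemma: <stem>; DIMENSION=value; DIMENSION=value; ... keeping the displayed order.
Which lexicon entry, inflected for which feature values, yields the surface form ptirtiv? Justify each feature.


underlying: p-tirti-uv
MOD=ne - signalled by the affix -uv
TOR=fe - signalled by the affix p-
check: ptirtiuv -> ptirtiv -> ptirtiv -> ptirtiv -> ptirtiv
lemma: tirti; MOD=ne; TOR=fe


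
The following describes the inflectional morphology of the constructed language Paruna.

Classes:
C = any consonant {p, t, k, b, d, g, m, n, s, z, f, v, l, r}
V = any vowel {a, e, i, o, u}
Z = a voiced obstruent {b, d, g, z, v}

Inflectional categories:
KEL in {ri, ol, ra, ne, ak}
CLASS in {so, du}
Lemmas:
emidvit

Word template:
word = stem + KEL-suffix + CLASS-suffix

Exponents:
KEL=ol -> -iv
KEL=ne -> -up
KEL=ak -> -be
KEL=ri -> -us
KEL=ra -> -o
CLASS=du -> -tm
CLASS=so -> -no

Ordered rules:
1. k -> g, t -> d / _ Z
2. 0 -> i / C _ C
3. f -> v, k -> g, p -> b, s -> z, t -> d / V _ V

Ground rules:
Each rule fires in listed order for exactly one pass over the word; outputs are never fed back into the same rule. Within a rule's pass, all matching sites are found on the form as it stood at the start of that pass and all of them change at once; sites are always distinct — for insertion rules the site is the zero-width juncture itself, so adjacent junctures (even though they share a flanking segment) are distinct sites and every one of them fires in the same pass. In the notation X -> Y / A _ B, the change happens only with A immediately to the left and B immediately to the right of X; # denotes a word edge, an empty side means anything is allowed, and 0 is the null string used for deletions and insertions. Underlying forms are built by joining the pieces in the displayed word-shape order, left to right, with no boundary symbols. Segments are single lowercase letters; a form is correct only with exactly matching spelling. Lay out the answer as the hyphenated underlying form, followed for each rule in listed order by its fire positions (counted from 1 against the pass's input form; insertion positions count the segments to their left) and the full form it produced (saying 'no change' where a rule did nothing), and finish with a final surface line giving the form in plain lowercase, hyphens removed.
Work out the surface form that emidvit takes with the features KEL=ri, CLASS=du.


underlying: emidvit-us-tm
1. k -> g, t -> d / _ Z: no change
2. 0 -> i / C _ C: inserts after position(s) 4, 9, 10: emidivitusitim
3. f -> v, k -> g, p -> b, s -> z, t -> d / V _ V: fires at position(s) 8, 10, 12: emidividuzidim
surface: emidividuzidim


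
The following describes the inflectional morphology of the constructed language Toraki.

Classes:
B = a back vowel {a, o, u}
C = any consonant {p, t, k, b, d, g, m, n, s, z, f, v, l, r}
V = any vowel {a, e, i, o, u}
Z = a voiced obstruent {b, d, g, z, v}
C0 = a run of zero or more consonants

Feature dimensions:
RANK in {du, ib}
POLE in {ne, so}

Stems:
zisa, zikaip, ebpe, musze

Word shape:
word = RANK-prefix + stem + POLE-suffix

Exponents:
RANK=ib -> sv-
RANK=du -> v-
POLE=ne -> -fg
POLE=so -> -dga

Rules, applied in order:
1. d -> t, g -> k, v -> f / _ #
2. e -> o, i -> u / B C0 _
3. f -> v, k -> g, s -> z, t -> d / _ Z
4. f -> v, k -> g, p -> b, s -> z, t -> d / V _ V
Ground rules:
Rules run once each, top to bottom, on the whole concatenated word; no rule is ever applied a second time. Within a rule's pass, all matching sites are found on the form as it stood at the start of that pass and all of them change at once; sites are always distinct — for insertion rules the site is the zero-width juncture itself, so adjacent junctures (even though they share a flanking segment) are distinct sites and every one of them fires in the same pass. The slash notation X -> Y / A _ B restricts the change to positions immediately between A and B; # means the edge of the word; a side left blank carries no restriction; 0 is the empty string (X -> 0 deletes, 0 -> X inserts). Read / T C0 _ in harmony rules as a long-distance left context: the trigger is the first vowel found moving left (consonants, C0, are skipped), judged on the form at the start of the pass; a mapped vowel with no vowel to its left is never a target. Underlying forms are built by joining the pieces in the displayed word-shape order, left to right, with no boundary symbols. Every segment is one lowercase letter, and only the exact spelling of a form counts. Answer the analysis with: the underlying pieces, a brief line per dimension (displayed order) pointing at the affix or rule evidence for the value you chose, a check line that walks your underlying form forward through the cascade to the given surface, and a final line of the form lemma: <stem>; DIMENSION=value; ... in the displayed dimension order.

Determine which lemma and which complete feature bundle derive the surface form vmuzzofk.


underlying: v-musze-fg
RANK=du - signalled by the affix v-
POLE=ne - signalled by the affix -fg
check: vmuszefg -> vmuszefk -> vmuszofk -> vmuzzofk -> vmuzzofk
lemma: musze; RANK=du; POLE=ne


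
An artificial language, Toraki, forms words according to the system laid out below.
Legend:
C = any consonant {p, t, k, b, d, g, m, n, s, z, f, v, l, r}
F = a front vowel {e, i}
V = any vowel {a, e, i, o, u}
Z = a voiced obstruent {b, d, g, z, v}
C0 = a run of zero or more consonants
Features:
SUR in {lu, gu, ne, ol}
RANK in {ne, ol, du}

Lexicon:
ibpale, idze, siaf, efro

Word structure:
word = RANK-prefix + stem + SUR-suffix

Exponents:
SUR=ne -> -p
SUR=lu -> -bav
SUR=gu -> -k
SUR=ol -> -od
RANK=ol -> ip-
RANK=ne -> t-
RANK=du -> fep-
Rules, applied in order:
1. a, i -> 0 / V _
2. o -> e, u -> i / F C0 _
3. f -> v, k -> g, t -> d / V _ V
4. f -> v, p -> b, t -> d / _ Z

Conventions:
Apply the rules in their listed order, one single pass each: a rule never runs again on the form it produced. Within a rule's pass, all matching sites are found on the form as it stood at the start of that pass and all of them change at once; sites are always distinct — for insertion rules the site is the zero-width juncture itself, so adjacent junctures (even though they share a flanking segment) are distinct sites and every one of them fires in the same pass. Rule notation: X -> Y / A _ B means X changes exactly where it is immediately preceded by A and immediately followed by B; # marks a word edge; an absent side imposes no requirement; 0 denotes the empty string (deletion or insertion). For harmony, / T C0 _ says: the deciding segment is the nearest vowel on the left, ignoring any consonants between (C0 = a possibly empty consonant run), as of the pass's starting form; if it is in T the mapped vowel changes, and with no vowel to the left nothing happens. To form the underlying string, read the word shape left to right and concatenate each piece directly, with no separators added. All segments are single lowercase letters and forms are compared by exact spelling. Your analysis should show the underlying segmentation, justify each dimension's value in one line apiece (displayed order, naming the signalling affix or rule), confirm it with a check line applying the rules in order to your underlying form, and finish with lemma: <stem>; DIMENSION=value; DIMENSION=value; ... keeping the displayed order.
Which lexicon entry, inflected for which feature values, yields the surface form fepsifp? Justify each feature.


underlying: fep-siaf-p
SUR=ne - signalled by the affix -p
RANK=du - signalled by the affix fep-
check: fepsiafp -> fepsifp -> fepsifp -> fepsifp -> fepsifp
lemma: siaf; SUR=ne; RANK=du


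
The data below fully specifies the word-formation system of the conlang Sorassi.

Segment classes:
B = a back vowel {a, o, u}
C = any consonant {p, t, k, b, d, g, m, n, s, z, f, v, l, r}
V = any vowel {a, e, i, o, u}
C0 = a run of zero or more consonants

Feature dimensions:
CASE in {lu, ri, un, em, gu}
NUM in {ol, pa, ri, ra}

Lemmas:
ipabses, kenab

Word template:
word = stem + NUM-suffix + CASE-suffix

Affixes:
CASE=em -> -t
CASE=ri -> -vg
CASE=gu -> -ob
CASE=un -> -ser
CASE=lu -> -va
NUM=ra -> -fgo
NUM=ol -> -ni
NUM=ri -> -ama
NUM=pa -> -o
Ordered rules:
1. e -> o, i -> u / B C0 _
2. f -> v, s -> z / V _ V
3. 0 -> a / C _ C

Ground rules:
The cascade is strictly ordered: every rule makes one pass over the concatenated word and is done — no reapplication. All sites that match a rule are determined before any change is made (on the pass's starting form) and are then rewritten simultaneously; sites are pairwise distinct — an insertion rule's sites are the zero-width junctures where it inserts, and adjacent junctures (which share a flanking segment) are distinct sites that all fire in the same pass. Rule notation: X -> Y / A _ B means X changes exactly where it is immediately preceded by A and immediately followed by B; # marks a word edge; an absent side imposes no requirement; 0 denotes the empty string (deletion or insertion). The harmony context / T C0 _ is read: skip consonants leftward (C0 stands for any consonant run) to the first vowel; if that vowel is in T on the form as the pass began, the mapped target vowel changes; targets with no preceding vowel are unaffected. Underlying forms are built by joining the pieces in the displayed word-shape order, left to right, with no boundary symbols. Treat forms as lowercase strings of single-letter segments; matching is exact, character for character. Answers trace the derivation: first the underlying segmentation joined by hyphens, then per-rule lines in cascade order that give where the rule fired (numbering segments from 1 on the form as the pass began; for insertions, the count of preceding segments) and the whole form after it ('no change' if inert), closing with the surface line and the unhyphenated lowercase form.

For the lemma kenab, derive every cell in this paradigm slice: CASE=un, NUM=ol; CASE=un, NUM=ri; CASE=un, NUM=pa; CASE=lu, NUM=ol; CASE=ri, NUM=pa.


cell CASE=un, NUM=ol:
underlying: kenab-ni-ser
1. e -> o, i -> u / B C0 _: fires at position(s) 7: kenabnuser
2. f -> v, s -> z / V _ V: fires at position(s) 8: kenabnuzer
3. 0 -> a / C _ C: inserts after position(s) 5: kenabanuzer
surface: kenabanuzer

cell CASE=un, NUM=ri:
underlying: kenab-ama-ser
1. e -> o, i -> u / B C0 _: fires at position(s) 10: kenabamasor
2. f -> v, s -> z / V _ V: fires at position(s) 9: kenabamazor
3. 0 -> a / C _ C: no change
surface: kenabamazor

cell CASE=un, NUM=pa:
underlying: kenab-o-ser
1. e -> o, i -> u / B C0 _: fires at position(s) 8: kenabosor
2. f -> v, s -> z / V _ V: fires at position(s) 7: kenabozor
3. 0 -> a / C _ C: no change
surface: kenabozor

cell CASE=lu, NUM=ol:
underlying: kenab-ni-va
1. e -> o, i -> u / B C0 _: fires at position(s) 7: kenabnuva
2. f -> v, s -> z / V _ V: no change
3. 0 -> a / C _ C: inserts after position(s) 5: kenabanuva
surface: kenabanuva

cell CASE=ri, NUM=pa:
underlying: kenab-o-vg
1. e -> o, i -> u / B C0 _: no change
2. f -> v, s -> z / V _ V: no change
3. 0 -> a / C _ C: inserts after position(s) 7: kenabovag
surface: kenabovag


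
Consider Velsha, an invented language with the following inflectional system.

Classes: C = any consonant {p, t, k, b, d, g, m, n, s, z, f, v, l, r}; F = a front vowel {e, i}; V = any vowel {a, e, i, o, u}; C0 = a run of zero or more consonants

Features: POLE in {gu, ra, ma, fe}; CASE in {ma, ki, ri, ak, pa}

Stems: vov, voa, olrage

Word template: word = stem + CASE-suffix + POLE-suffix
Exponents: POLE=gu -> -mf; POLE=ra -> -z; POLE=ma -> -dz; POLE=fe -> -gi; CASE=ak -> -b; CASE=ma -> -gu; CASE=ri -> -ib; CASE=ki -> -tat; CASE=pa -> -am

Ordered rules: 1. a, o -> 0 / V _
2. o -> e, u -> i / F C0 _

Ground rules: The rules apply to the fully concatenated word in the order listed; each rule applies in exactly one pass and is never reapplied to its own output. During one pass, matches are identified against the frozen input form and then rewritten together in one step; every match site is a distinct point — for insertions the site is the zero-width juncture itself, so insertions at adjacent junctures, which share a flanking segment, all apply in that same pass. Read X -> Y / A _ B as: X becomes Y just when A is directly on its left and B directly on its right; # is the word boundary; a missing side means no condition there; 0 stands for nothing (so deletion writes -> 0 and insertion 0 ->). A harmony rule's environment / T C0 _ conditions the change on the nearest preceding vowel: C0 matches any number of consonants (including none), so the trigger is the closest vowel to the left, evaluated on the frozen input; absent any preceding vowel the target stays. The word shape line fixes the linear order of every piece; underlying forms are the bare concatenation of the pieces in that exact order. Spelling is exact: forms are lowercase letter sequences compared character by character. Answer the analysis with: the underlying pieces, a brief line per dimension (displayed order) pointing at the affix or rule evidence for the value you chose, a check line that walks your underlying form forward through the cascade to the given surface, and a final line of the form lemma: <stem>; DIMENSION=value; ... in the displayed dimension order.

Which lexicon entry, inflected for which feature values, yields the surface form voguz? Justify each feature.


underlying: voa-gu-z
POLE=ra - signalled by the affix -z
CASE=ma - signalled by the affix -gu
check: voaguz -> voguz -> voguz
lemma: voa; POLE=ra; CASE=ma


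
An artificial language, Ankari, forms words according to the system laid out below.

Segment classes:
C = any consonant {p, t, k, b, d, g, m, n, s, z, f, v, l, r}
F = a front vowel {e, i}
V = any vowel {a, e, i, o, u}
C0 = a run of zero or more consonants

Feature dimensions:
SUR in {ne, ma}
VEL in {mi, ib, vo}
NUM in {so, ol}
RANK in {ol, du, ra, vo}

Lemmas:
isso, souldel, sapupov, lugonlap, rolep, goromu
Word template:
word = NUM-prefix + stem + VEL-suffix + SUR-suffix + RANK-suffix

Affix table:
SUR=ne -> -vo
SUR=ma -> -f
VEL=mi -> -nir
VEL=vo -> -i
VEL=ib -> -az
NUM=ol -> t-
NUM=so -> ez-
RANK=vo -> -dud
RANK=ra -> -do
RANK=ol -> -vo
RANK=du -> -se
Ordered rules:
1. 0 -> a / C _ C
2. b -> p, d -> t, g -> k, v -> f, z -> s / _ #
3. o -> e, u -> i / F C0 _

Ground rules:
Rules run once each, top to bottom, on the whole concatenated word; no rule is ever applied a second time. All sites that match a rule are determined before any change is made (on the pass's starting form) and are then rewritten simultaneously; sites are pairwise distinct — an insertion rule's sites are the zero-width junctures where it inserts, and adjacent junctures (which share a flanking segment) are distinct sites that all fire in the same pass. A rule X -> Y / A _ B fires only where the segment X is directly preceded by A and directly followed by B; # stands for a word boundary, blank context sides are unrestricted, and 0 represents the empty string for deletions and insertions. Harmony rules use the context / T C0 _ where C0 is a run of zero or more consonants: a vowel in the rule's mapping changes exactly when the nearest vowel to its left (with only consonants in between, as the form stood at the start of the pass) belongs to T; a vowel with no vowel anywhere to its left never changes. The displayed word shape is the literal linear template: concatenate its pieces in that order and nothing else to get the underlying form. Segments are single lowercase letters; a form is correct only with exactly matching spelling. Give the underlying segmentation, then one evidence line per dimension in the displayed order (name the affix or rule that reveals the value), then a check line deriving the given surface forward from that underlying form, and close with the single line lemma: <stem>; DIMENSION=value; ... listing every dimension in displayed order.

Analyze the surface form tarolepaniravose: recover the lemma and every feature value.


underlying: t-rolep-nir-vo-se
SUR=ne - signalled by the affix -vo
VEL=mi - signalled by the affix -nir
NUM=ol - signalled by the affix t-
RANK=du - signalled by the affix -se
check: trolepnirvose -> tarolepaniravose -> tarolepaniravose -> tarolepaniravose
lemma: rolep; SUR=ne; VEL=mi; NUM=ol; RANK=du


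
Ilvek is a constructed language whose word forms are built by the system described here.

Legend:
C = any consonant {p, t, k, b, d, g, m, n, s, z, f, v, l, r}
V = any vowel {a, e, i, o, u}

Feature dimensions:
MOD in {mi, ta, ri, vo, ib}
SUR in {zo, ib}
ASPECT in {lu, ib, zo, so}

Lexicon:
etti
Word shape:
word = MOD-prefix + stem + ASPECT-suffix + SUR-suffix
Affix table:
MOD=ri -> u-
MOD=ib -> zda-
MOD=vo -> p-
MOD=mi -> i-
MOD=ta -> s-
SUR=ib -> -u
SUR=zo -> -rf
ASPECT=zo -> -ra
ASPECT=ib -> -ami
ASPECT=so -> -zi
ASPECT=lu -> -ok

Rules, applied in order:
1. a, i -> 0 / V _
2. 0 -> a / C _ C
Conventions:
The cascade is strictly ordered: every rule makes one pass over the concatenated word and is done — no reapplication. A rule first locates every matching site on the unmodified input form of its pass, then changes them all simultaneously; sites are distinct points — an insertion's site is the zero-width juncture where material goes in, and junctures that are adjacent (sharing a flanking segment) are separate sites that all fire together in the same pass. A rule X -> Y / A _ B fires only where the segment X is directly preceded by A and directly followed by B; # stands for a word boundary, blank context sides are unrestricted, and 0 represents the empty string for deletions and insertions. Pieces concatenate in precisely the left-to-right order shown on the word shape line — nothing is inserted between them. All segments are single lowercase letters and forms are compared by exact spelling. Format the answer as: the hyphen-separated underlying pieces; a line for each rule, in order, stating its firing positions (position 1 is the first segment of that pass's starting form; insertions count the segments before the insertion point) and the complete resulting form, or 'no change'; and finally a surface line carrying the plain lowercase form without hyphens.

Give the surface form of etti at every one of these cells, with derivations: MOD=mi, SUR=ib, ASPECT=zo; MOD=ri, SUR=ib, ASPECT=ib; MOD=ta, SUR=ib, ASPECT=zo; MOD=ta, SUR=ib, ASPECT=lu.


cell MOD=mi, SUR=ib, ASPECT=zo:
underlying: i-etti-ra-u
1. a, i -> 0 / V _: no change
2. 0 -> a / C _ C: inserts after position(s) 3: ietatirau
surface: ietatirau

cell MOD=ri, SUR=ib, ASPECT=ib:
underlying: u-etti-ami-u
1. a, i -> 0 / V _: fires at position(s) 6: uettimiu
2. 0 -> a / C _ C: inserts after position(s) 3: uetatimiu
surface: uetatimiu

cell MOD=ta, SUR=ib, ASPECT=zo:
underlying: s-etti-ra-u
1. a, i -> 0 / V _: no change
2. 0 -> a / C _ C: inserts after position(s) 3: setatirau
surface: setatirau

cell MOD=ta, SUR=ib, ASPECT=lu:
underlying: s-etti-ok-u
1. a, i -> 0 / V _: no change
2. 0 -> a / C _ C: inserts after position(s) 3: setatioku
surface: setatioku


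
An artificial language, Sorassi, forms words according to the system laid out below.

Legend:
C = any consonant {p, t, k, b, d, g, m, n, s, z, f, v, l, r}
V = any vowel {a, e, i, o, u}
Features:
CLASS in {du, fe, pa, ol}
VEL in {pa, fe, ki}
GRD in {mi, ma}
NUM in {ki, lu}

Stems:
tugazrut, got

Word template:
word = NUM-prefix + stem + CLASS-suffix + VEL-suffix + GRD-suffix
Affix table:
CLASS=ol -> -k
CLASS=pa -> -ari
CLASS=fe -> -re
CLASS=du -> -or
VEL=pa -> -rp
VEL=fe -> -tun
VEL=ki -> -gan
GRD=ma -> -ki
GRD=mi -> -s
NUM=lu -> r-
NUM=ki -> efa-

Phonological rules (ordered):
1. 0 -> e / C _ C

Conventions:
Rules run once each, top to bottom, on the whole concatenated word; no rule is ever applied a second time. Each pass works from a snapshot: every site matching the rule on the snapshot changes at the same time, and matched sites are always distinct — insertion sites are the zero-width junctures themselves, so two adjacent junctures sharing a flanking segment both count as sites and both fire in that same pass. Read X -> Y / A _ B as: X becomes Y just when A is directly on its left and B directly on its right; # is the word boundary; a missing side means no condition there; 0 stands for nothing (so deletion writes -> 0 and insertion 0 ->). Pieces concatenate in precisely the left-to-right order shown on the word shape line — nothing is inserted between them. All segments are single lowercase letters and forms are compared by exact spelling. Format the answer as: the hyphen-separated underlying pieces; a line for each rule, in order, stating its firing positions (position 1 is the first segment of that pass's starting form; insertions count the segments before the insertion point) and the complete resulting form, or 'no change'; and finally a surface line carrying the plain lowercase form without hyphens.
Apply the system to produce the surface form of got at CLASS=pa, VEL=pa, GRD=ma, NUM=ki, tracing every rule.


underlying: efa-got-ari-rp-ki
1. 0 -> e / C _ C: inserts after position(s) 10, 11: efagotarirepeki
surface: efagotarirepeki


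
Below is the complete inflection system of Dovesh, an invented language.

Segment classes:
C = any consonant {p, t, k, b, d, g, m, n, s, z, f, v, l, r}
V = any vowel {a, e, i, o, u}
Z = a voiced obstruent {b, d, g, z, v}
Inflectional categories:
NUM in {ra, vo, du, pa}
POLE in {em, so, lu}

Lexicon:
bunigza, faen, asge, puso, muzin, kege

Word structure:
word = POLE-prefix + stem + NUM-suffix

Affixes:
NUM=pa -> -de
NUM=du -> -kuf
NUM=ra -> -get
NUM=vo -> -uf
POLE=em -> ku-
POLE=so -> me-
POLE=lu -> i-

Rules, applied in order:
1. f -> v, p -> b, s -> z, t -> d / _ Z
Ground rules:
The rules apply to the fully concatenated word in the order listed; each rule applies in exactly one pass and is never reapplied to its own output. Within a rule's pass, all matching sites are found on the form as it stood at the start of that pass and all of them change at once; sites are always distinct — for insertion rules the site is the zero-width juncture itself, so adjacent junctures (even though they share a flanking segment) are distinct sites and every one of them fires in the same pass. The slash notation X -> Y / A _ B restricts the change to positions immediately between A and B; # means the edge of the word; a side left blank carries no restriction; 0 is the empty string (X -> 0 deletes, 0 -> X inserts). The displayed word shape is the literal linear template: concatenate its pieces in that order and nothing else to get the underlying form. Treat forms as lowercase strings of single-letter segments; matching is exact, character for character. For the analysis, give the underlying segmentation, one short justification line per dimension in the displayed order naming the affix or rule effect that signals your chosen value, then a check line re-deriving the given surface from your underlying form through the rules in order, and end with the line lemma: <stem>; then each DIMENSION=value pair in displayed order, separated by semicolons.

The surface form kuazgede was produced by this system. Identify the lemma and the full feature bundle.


underlying: ku-asge-de
NUM=pa - signalled by the affix -de
POLE=em - signalled by the affix ku-
check: kuasgede -> kuazgede
lemma: asge; NUM=pa; POLE=em


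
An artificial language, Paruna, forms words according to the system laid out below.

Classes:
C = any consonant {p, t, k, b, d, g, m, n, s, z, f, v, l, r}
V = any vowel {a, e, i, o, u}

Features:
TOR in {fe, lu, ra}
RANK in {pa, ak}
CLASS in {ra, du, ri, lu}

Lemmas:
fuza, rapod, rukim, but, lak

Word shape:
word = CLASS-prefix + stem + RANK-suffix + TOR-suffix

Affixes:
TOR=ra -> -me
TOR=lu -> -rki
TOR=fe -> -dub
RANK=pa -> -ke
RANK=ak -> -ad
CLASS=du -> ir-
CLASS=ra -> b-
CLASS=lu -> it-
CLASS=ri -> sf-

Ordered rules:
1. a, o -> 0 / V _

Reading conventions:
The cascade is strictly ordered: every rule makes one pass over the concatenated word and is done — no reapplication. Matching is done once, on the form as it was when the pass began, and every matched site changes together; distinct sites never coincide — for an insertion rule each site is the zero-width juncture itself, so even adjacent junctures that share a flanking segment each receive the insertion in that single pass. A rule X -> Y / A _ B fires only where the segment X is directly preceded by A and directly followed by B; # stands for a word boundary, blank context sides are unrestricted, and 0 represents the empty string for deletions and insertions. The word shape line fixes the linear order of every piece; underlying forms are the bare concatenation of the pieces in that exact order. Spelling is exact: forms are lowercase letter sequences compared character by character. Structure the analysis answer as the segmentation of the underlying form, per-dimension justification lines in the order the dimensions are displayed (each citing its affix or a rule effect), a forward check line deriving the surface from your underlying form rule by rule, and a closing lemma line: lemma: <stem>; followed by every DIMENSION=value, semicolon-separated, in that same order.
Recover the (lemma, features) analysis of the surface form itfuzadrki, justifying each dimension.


underlying: it-fuza-ad-rki
TOR=lu - signalled by the affix -rki
RANK=ak - signalled by the affix -ad
CLASS=lu - signalled by the affix it-
check: itfuzaadrki -> itfuzadrki
lemma: fuza; TOR=lu; RANK=ak; CLASS=lu
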